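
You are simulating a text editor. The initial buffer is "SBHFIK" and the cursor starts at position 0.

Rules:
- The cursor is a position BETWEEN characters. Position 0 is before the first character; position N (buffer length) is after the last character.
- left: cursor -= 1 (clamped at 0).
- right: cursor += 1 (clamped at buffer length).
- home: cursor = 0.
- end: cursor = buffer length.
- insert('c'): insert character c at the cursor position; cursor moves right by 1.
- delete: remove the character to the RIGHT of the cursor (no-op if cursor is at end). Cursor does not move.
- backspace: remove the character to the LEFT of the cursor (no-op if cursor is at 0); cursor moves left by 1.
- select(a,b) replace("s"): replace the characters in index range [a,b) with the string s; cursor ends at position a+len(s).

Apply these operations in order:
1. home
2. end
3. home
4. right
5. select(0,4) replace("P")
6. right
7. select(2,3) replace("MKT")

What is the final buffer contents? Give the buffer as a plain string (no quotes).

After op 1 (home): buf='SBHFIK' cursor=0
After op 2 (end): buf='SBHFIK' cursor=6
After op 3 (home): buf='SBHFIK' cursor=0
After op 4 (right): buf='SBHFIK' cursor=1
After op 5 (select(0,4) replace("P")): buf='PIK' cursor=1
After op 6 (right): buf='PIK' cursor=2
After op 7 (select(2,3) replace("MKT")): buf='PIMKT' cursor=5

Answer: PIMKT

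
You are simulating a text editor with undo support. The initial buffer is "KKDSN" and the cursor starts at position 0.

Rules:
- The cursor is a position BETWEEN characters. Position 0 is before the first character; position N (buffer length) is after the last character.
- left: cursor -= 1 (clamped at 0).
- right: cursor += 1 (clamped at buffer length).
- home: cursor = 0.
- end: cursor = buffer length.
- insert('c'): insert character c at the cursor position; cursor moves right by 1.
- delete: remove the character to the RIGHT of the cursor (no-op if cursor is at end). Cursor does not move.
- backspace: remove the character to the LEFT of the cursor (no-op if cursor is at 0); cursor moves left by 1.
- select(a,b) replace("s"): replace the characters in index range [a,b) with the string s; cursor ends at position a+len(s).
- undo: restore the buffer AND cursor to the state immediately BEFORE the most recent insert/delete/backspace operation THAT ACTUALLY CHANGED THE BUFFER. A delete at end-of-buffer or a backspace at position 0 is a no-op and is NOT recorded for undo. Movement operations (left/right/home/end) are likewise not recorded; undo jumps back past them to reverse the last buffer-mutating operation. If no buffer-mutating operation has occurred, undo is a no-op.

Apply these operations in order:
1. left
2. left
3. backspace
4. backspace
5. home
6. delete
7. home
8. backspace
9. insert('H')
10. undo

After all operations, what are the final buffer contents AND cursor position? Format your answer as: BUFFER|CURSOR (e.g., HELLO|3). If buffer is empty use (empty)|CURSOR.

Answer: KDSN|0

Derivation:
After op 1 (left): buf='KKDSN' cursor=0
After op 2 (left): buf='KKDSN' cursor=0
After op 3 (backspace): buf='KKDSN' cursor=0
After op 4 (backspace): buf='KKDSN' cursor=0
After op 5 (home): buf='KKDSN' cursor=0
After op 6 (delete): buf='KDSN' cursor=0
After op 7 (home): buf='KDSN' cursor=0
After op 8 (backspace): buf='KDSN' cursor=0
After op 9 (insert('H')): buf='HKDSN' cursor=1
After op 10 (undo): buf='KDSN' cursor=0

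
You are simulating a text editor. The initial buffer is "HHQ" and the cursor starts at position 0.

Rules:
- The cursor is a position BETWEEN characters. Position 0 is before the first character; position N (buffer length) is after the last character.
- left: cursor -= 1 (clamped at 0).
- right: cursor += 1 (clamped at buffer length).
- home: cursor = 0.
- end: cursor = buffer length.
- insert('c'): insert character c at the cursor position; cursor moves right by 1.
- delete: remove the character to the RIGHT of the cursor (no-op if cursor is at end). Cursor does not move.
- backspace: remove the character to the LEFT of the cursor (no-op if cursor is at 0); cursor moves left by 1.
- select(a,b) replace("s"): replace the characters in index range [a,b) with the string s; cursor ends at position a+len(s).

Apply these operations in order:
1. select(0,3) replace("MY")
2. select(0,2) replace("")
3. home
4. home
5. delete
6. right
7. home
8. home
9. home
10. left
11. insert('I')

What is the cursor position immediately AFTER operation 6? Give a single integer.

Answer: 0

Derivation:
After op 1 (select(0,3) replace("MY")): buf='MY' cursor=2
After op 2 (select(0,2) replace("")): buf='(empty)' cursor=0
After op 3 (home): buf='(empty)' cursor=0
After op 4 (home): buf='(empty)' cursor=0
After op 5 (delete): buf='(empty)' cursor=0
After op 6 (right): buf='(empty)' cursor=0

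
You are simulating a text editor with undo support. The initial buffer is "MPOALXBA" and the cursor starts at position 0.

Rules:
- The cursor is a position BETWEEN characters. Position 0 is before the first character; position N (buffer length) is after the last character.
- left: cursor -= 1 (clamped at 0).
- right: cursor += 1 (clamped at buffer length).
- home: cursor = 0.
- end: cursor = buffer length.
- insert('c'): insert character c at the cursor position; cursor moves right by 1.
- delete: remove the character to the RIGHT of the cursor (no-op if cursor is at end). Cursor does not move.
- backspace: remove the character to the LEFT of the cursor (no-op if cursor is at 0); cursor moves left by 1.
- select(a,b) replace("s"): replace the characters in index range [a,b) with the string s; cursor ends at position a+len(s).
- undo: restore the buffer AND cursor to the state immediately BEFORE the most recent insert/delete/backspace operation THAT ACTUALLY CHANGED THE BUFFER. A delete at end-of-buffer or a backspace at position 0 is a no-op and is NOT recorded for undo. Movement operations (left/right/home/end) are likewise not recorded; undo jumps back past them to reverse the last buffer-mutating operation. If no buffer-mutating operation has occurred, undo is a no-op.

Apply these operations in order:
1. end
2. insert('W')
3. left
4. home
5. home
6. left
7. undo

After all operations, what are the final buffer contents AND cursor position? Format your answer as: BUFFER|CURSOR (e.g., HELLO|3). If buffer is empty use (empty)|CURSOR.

After op 1 (end): buf='MPOALXBA' cursor=8
After op 2 (insert('W')): buf='MPOALXBAW' cursor=9
After op 3 (left): buf='MPOALXBAW' cursor=8
After op 4 (home): buf='MPOALXBAW' cursor=0
After op 5 (home): buf='MPOALXBAW' cursor=0
After op 6 (left): buf='MPOALXBAW' cursor=0
After op 7 (undo): buf='MPOALXBA' cursor=8

Answer: MPOALXBA|8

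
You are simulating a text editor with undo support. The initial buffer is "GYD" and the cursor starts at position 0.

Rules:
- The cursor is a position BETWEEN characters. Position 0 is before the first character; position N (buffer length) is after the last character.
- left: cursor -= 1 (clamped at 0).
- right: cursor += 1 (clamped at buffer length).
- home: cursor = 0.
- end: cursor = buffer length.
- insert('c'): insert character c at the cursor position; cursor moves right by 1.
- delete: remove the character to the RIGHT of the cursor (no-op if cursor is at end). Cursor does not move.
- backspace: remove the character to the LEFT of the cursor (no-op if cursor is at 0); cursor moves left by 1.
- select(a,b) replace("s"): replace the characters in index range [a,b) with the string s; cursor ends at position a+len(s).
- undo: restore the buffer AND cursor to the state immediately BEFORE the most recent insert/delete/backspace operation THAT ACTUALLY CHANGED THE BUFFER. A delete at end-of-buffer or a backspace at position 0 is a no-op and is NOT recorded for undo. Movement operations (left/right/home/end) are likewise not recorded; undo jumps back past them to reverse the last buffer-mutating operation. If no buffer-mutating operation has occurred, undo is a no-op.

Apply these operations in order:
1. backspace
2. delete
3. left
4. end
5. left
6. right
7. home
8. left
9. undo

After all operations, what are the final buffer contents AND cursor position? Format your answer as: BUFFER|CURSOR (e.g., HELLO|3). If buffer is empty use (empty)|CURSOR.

After op 1 (backspace): buf='GYD' cursor=0
After op 2 (delete): buf='YD' cursor=0
After op 3 (left): buf='YD' cursor=0
After op 4 (end): buf='YD' cursor=2
After op 5 (left): buf='YD' cursor=1
After op 6 (right): buf='YD' cursor=2
After op 7 (home): buf='YD' cursor=0
After op 8 (left): buf='YD' cursor=0
After op 9 (undo): buf='GYD' cursor=0

Answer: GYD|0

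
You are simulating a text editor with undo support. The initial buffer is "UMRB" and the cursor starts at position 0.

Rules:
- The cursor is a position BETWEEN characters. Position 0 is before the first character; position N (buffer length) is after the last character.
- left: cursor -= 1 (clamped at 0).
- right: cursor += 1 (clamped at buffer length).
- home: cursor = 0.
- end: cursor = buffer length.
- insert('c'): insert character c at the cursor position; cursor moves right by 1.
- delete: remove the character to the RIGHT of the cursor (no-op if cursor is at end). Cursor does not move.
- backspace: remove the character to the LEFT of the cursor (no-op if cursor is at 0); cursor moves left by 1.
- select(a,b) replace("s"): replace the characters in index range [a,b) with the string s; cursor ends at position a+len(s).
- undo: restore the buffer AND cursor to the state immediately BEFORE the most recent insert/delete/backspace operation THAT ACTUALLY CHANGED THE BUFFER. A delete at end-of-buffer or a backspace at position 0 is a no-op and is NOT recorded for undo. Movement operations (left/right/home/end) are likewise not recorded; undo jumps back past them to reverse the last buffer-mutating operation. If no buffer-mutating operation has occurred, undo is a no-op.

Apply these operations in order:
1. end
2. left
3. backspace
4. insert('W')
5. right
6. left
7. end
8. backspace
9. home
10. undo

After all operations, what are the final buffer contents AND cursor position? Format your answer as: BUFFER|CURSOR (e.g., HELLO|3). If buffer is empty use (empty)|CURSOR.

After op 1 (end): buf='UMRB' cursor=4
After op 2 (left): buf='UMRB' cursor=3
After op 3 (backspace): buf='UMB' cursor=2
After op 4 (insert('W')): buf='UMWB' cursor=3
After op 5 (right): buf='UMWB' cursor=4
After op 6 (left): buf='UMWB' cursor=3
After op 7 (end): buf='UMWB' cursor=4
After op 8 (backspace): buf='UMW' cursor=3
After op 9 (home): buf='UMW' cursor=0
After op 10 (undo): buf='UMWB' cursor=4

Answer: UMWB|4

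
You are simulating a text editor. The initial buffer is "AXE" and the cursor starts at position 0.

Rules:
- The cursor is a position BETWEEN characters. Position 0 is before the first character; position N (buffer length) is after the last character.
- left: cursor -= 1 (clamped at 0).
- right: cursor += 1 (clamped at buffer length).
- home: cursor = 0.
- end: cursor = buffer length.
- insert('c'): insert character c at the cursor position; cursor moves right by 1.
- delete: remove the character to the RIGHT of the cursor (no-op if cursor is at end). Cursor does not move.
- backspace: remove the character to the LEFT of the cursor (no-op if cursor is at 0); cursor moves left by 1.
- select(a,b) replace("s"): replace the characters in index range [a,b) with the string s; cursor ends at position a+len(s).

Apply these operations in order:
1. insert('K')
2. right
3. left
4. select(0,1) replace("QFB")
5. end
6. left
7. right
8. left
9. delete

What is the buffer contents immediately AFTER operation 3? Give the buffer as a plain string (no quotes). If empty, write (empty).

Answer: KAXE

Derivation:
After op 1 (insert('K')): buf='KAXE' cursor=1
After op 2 (right): buf='KAXE' cursor=2
After op 3 (left): buf='KAXE' cursor=1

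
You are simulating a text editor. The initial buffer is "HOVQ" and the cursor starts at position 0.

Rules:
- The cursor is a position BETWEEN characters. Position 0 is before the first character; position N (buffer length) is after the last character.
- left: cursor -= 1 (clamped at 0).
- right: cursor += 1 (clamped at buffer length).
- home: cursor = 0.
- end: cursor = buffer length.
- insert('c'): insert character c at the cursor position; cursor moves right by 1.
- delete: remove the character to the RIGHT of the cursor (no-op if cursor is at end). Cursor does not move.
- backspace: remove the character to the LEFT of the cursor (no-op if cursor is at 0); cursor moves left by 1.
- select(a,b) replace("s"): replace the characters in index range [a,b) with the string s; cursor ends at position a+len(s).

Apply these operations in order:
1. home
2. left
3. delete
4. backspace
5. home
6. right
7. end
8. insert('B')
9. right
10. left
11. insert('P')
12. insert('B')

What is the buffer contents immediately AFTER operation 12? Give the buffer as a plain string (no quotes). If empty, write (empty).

After op 1 (home): buf='HOVQ' cursor=0
After op 2 (left): buf='HOVQ' cursor=0
After op 3 (delete): buf='OVQ' cursor=0
After op 4 (backspace): buf='OVQ' cursor=0
After op 5 (home): buf='OVQ' cursor=0
After op 6 (right): buf='OVQ' cursor=1
After op 7 (end): buf='OVQ' cursor=3
After op 8 (insert('B')): buf='OVQB' cursor=4
After op 9 (right): buf='OVQB' cursor=4
After op 10 (left): buf='OVQB' cursor=3
After op 11 (insert('P')): buf='OVQPB' cursor=4
After op 12 (insert('B')): buf='OVQPBB' cursor=5

Answer: OVQPBB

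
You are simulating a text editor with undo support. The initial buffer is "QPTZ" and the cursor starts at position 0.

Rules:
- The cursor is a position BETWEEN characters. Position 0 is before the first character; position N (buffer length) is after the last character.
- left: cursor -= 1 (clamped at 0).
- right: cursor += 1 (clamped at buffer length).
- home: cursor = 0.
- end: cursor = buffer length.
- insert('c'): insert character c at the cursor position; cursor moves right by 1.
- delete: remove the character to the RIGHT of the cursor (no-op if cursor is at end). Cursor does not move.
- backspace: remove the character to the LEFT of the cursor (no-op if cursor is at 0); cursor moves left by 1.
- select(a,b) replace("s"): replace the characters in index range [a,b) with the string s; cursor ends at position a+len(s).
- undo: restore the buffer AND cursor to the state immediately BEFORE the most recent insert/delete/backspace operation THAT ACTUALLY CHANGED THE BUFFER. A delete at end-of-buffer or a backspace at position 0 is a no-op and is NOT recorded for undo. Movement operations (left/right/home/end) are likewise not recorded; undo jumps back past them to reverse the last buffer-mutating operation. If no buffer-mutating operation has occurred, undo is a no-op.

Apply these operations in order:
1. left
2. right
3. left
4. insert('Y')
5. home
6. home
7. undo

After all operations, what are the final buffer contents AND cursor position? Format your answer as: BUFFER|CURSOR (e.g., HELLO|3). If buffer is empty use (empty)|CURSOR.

Answer: QPTZ|0

Derivation:
After op 1 (left): buf='QPTZ' cursor=0
After op 2 (right): buf='QPTZ' cursor=1
After op 3 (left): buf='QPTZ' cursor=0
After op 4 (insert('Y')): buf='YQPTZ' cursor=1
After op 5 (home): buf='YQPTZ' cursor=0
After op 6 (home): buf='YQPTZ' cursor=0
After op 7 (undo): buf='QPTZ' cursor=0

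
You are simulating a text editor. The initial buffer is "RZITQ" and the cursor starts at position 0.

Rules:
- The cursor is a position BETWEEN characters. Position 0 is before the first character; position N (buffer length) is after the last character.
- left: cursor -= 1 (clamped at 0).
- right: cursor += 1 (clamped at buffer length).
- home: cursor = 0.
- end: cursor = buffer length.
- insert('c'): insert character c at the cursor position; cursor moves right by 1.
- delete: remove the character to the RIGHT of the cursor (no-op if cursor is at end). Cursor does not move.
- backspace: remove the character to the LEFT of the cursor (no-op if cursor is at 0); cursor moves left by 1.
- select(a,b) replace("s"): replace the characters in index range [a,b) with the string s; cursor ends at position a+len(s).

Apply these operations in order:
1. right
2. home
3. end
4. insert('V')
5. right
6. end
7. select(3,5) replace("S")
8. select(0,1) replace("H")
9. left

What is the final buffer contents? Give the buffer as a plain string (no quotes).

Answer: HZISV

Derivation:
After op 1 (right): buf='RZITQ' cursor=1
After op 2 (home): buf='RZITQ' cursor=0
After op 3 (end): buf='RZITQ' cursor=5
After op 4 (insert('V')): buf='RZITQV' cursor=6
After op 5 (right): buf='RZITQV' cursor=6
After op 6 (end): buf='RZITQV' cursor=6
After op 7 (select(3,5) replace("S")): buf='RZISV' cursor=4
After op 8 (select(0,1) replace("H")): buf='HZISV' cursor=1
After op 9 (left): buf='HZISV' cursor=0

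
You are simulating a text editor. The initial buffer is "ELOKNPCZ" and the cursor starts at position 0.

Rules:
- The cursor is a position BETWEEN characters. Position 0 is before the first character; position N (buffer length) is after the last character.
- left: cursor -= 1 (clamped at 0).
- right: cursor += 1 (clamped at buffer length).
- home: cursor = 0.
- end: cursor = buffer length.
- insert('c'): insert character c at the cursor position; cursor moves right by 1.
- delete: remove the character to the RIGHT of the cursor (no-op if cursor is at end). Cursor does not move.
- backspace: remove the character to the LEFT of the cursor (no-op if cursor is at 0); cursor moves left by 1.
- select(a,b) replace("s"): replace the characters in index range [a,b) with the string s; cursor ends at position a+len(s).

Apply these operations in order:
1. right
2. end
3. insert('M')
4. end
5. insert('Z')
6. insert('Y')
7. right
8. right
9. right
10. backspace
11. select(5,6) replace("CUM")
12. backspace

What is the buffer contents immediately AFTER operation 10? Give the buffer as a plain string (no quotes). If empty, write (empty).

Answer: ELOKNPCZMZ

Derivation:
After op 1 (right): buf='ELOKNPCZ' cursor=1
After op 2 (end): buf='ELOKNPCZ' cursor=8
After op 3 (insert('M')): buf='ELOKNPCZM' cursor=9
After op 4 (end): buf='ELOKNPCZM' cursor=9
After op 5 (insert('Z')): buf='ELOKNPCZMZ' cursor=10
After op 6 (insert('Y')): buf='ELOKNPCZMZY' cursor=11
After op 7 (right): buf='ELOKNPCZMZY' cursor=11
After op 8 (right): buf='ELOKNPCZMZY' cursor=11
After op 9 (right): buf='ELOKNPCZMZY' cursor=11
After op 10 (backspace): buf='ELOKNPCZMZ' cursor=10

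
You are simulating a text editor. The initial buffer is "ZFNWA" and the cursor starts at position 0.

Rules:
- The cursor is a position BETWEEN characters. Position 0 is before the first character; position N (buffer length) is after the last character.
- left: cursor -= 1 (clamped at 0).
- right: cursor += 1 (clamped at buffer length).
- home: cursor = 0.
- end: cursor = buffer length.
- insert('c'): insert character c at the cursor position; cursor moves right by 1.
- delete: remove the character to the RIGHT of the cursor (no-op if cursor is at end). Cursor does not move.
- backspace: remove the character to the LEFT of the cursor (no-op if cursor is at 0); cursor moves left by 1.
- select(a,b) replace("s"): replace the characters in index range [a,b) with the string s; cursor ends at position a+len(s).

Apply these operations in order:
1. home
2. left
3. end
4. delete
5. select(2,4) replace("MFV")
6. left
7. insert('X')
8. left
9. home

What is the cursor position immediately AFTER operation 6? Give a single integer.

Answer: 4

Derivation:
After op 1 (home): buf='ZFNWA' cursor=0
After op 2 (left): buf='ZFNWA' cursor=0
After op 3 (end): buf='ZFNWA' cursor=5
After op 4 (delete): buf='ZFNWA' cursor=5
After op 5 (select(2,4) replace("MFV")): buf='ZFMFVA' cursor=5
After op 6 (left): buf='ZFMFVA' cursor=4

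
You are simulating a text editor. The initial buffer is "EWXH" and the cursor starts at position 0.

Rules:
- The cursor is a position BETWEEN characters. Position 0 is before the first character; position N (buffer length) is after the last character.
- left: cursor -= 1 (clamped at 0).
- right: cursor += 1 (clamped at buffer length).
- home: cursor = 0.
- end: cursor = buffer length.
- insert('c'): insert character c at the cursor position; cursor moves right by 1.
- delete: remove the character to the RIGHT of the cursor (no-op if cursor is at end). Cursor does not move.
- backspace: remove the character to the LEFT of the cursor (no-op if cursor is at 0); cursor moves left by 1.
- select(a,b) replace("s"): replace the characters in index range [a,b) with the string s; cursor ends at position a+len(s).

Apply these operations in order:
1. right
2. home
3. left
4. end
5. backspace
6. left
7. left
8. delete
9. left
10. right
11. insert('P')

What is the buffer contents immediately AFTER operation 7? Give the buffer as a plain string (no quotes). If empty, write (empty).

Answer: EWX

Derivation:
After op 1 (right): buf='EWXH' cursor=1
After op 2 (home): buf='EWXH' cursor=0
After op 3 (left): buf='EWXH' cursor=0
After op 4 (end): buf='EWXH' cursor=4
After op 5 (backspace): buf='EWX' cursor=3
After op 6 (left): buf='EWX' cursor=2
After op 7 (left): buf='EWX' cursor=1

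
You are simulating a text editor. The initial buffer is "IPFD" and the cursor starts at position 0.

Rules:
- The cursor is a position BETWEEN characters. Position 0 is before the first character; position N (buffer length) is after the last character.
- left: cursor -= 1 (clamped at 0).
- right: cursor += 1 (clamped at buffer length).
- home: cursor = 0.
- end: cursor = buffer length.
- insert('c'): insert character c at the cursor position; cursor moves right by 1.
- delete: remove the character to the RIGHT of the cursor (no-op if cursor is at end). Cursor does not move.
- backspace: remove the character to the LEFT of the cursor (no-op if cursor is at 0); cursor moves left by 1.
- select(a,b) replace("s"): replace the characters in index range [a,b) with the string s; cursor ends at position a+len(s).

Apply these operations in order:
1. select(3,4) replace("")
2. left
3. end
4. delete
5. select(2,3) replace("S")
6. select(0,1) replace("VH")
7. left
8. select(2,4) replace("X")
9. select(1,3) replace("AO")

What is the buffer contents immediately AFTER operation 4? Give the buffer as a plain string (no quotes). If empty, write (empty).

After op 1 (select(3,4) replace("")): buf='IPF' cursor=3
After op 2 (left): buf='IPF' cursor=2
After op 3 (end): buf='IPF' cursor=3
After op 4 (delete): buf='IPF' cursor=3

Answer: IPF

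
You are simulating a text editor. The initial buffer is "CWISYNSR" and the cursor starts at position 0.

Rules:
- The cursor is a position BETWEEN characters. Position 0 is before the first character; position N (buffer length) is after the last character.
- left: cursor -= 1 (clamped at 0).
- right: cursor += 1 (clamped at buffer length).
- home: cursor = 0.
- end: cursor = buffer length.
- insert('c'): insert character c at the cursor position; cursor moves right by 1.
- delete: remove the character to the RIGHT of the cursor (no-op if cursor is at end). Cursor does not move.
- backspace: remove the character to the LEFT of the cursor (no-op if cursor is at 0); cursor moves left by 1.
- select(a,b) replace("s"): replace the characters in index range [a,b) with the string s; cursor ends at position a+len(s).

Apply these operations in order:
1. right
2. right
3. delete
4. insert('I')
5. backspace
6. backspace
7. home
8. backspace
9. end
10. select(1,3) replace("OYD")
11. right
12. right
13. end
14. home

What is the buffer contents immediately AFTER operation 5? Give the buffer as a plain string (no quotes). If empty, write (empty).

After op 1 (right): buf='CWISYNSR' cursor=1
After op 2 (right): buf='CWISYNSR' cursor=2
After op 3 (delete): buf='CWSYNSR' cursor=2
After op 4 (insert('I')): buf='CWISYNSR' cursor=3
After op 5 (backspace): buf='CWSYNSR' cursor=2

Answer: CWSYNSR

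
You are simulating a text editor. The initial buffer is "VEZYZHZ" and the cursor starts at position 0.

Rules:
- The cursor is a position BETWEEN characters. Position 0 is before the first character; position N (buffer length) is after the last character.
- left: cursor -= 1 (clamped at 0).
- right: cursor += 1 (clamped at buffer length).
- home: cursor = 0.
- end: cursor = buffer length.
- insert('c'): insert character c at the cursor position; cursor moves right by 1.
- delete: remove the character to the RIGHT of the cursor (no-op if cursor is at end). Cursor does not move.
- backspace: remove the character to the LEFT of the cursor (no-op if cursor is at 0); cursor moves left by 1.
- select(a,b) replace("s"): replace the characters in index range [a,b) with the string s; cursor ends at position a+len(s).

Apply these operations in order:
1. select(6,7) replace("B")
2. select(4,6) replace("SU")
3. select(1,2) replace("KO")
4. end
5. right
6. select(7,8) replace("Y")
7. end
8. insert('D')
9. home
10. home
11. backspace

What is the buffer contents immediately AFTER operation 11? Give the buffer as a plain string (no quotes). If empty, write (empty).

Answer: VKOZYSUYD

Derivation:
After op 1 (select(6,7) replace("B")): buf='VEZYZHB' cursor=7
After op 2 (select(4,6) replace("SU")): buf='VEZYSUB' cursor=6
After op 3 (select(1,2) replace("KO")): buf='VKOZYSUB' cursor=3
After op 4 (end): buf='VKOZYSUB' cursor=8
After op 5 (right): buf='VKOZYSUB' cursor=8
After op 6 (select(7,8) replace("Y")): buf='VKOZYSUY' cursor=8
After op 7 (end): buf='VKOZYSUY' cursor=8
After op 8 (insert('D')): buf='VKOZYSUYD' cursor=9
After op 9 (home): buf='VKOZYSUYD' cursor=0
After op 10 (home): buf='VKOZYSUYD' cursor=0
After op 11 (backspace): buf='VKOZYSUYD' cursor=0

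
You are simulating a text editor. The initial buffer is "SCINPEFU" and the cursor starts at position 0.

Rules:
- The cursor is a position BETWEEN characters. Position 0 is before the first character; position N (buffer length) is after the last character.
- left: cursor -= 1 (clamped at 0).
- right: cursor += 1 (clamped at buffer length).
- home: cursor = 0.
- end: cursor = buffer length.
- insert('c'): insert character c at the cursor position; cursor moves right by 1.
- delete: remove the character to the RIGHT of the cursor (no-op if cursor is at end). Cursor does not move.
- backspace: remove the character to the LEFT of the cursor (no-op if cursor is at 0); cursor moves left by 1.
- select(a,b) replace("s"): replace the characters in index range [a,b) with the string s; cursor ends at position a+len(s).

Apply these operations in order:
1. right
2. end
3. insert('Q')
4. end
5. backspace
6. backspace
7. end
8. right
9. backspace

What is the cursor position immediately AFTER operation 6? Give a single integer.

Answer: 7

Derivation:
After op 1 (right): buf='SCINPEFU' cursor=1
After op 2 (end): buf='SCINPEFU' cursor=8
After op 3 (insert('Q')): buf='SCINPEFUQ' cursor=9
After op 4 (end): buf='SCINPEFUQ' cursor=9
After op 5 (backspace): buf='SCINPEFU' cursor=8
After op 6 (backspace): buf='SCINPEF' cursor=7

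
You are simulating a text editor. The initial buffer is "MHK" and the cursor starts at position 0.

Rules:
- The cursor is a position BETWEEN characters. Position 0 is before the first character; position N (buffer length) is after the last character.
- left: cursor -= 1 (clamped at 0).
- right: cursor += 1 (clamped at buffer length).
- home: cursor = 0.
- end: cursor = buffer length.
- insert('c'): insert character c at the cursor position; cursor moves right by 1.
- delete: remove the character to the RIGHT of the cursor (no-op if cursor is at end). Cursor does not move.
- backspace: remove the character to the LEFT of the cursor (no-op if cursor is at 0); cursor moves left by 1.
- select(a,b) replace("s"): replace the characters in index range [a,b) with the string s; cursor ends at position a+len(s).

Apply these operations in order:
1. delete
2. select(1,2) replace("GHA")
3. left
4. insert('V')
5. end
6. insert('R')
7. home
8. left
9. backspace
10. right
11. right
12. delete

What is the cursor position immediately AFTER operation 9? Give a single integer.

After op 1 (delete): buf='HK' cursor=0
After op 2 (select(1,2) replace("GHA")): buf='HGHA' cursor=4
After op 3 (left): buf='HGHA' cursor=3
After op 4 (insert('V')): buf='HGHVA' cursor=4
After op 5 (end): buf='HGHVA' cursor=5
After op 6 (insert('R')): buf='HGHVAR' cursor=6
After op 7 (home): buf='HGHVAR' cursor=0
After op 8 (left): buf='HGHVAR' cursor=0
After op 9 (backspace): buf='HGHVAR' cursor=0

Answer: 0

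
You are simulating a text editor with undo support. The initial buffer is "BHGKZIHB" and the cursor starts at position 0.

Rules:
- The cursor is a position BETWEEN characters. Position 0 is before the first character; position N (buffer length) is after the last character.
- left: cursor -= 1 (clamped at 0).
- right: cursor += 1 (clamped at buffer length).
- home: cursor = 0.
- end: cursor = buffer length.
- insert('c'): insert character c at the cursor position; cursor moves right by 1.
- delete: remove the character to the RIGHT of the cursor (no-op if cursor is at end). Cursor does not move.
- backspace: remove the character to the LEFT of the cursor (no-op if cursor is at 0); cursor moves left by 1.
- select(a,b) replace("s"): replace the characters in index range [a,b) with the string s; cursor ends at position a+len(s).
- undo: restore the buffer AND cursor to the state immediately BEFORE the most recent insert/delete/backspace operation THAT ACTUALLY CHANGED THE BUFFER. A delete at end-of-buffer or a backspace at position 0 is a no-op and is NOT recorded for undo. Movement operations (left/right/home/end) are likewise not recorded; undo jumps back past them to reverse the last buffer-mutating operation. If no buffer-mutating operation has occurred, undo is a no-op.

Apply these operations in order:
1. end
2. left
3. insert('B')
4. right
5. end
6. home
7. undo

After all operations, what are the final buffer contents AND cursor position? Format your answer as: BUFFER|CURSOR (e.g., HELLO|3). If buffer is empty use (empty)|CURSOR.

After op 1 (end): buf='BHGKZIHB' cursor=8
After op 2 (left): buf='BHGKZIHB' cursor=7
After op 3 (insert('B')): buf='BHGKZIHBB' cursor=8
After op 4 (right): buf='BHGKZIHBB' cursor=9
After op 5 (end): buf='BHGKZIHBB' cursor=9
After op 6 (home): buf='BHGKZIHBB' cursor=0
After op 7 (undo): buf='BHGKZIHB' cursor=7

Answer: BHGKZIHB|7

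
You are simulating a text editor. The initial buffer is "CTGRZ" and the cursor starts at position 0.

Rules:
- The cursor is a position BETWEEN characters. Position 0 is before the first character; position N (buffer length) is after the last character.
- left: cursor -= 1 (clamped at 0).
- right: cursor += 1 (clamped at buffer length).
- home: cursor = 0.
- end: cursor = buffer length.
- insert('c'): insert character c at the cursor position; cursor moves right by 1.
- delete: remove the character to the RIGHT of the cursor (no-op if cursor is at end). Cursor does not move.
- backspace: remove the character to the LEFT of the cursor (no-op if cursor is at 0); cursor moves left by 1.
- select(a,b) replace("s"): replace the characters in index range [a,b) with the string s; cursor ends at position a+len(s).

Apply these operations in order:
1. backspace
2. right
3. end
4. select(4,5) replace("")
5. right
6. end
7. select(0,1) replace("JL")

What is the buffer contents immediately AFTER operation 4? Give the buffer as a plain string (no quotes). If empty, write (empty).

After op 1 (backspace): buf='CTGRZ' cursor=0
After op 2 (right): buf='CTGRZ' cursor=1
After op 3 (end): buf='CTGRZ' cursor=5
After op 4 (select(4,5) replace("")): buf='CTGR' cursor=4

Answer: CTGR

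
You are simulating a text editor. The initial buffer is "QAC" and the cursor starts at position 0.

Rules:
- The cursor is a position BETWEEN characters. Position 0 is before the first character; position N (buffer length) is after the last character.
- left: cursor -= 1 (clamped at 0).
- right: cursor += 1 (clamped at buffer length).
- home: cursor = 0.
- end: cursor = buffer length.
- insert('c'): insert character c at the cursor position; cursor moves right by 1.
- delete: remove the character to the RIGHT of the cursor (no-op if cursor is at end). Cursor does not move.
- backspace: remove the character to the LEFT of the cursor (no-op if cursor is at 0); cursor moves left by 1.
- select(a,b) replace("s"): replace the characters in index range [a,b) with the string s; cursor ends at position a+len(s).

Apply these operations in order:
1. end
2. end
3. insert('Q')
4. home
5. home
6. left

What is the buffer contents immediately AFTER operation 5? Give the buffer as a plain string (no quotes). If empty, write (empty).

Answer: QACQ

Derivation:
After op 1 (end): buf='QAC' cursor=3
After op 2 (end): buf='QAC' cursor=3
After op 3 (insert('Q')): buf='QACQ' cursor=4
After op 4 (home): buf='QACQ' cursor=0
After op 5 (home): buf='QACQ' cursor=0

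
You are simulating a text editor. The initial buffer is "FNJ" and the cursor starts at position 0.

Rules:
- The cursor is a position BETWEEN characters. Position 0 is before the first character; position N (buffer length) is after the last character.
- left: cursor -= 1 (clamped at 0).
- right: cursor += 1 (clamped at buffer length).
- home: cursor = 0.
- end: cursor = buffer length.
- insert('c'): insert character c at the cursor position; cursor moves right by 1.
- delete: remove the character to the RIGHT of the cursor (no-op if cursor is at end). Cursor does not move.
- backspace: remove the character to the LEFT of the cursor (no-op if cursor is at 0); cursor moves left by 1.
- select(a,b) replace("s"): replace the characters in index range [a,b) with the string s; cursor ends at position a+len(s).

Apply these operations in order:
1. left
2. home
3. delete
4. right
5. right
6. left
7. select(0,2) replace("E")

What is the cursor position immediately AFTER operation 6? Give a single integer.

Answer: 1

Derivation:
After op 1 (left): buf='FNJ' cursor=0
After op 2 (home): buf='FNJ' cursor=0
After op 3 (delete): buf='NJ' cursor=0
After op 4 (right): buf='NJ' cursor=1
After op 5 (right): buf='NJ' cursor=2
After op 6 (left): buf='NJ' cursor=1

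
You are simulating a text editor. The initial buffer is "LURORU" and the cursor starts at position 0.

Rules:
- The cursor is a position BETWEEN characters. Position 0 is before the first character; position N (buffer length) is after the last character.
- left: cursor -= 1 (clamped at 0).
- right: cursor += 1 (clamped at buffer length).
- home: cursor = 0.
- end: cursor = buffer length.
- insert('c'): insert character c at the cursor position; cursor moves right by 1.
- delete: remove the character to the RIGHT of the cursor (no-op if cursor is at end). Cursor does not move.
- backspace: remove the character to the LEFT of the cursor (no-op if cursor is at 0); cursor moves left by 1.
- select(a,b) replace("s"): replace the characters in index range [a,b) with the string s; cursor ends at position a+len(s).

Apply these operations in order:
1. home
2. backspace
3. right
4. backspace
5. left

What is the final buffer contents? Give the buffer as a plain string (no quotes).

Answer: URORU

Derivation:
After op 1 (home): buf='LURORU' cursor=0
After op 2 (backspace): buf='LURORU' cursor=0
After op 3 (right): buf='LURORU' cursor=1
After op 4 (backspace): buf='URORU' cursor=0
After op 5 (left): buf='URORU' cursor=0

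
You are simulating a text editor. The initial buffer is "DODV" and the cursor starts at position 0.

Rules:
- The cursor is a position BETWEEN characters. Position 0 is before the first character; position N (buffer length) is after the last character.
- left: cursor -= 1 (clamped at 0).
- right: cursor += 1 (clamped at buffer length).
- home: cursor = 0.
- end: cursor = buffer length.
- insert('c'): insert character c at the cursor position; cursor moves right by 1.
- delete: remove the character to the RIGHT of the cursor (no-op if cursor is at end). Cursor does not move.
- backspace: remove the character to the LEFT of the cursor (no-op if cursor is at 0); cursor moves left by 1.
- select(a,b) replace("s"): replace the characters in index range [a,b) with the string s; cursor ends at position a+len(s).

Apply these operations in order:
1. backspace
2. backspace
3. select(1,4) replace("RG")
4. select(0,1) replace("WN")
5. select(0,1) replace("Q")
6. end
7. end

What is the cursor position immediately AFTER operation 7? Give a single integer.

After op 1 (backspace): buf='DODV' cursor=0
After op 2 (backspace): buf='DODV' cursor=0
After op 3 (select(1,4) replace("RG")): buf='DRG' cursor=3
After op 4 (select(0,1) replace("WN")): buf='WNRG' cursor=2
After op 5 (select(0,1) replace("Q")): buf='QNRG' cursor=1
After op 6 (end): buf='QNRG' cursor=4
After op 7 (end): buf='QNRG' cursor=4

Answer: 4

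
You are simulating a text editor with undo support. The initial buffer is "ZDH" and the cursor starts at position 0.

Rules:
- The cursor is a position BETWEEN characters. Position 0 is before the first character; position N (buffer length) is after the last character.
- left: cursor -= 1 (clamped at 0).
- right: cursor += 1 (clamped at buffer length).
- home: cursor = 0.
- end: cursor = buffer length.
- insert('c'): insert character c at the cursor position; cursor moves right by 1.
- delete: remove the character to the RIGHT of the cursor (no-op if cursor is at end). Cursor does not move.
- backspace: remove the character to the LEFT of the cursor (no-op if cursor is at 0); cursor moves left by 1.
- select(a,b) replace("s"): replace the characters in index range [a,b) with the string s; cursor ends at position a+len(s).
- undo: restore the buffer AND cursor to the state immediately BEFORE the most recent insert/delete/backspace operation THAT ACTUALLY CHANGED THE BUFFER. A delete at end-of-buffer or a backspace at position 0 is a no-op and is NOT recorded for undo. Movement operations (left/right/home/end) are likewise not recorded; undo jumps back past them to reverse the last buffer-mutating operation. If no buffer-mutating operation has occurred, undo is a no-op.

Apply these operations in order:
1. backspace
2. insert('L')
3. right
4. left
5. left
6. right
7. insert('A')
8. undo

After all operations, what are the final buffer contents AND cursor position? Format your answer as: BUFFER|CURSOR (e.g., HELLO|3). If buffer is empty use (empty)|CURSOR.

After op 1 (backspace): buf='ZDH' cursor=0
After op 2 (insert('L')): buf='LZDH' cursor=1
After op 3 (right): buf='LZDH' cursor=2
After op 4 (left): buf='LZDH' cursor=1
After op 5 (left): buf='LZDH' cursor=0
After op 6 (right): buf='LZDH' cursor=1
After op 7 (insert('A')): buf='LAZDH' cursor=2
After op 8 (undo): buf='LZDH' cursor=1

Answer: LZDH|1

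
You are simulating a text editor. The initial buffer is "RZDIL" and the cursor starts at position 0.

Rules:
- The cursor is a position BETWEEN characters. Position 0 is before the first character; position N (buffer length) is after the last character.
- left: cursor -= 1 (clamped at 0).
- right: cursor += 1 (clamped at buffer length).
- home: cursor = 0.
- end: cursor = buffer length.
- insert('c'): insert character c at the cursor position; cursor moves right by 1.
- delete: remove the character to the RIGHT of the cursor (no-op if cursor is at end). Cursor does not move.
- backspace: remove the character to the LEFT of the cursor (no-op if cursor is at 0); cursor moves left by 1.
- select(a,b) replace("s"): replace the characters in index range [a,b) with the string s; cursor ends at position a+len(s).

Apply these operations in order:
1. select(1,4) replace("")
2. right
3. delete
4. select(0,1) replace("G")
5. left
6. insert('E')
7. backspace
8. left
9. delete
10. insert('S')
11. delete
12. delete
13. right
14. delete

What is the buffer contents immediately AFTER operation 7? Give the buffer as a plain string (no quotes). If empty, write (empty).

After op 1 (select(1,4) replace("")): buf='RL' cursor=1
After op 2 (right): buf='RL' cursor=2
After op 3 (delete): buf='RL' cursor=2
After op 4 (select(0,1) replace("G")): buf='GL' cursor=1
After op 5 (left): buf='GL' cursor=0
After op 6 (insert('E')): buf='EGL' cursor=1
After op 7 (backspace): buf='GL' cursor=0

Answer: GL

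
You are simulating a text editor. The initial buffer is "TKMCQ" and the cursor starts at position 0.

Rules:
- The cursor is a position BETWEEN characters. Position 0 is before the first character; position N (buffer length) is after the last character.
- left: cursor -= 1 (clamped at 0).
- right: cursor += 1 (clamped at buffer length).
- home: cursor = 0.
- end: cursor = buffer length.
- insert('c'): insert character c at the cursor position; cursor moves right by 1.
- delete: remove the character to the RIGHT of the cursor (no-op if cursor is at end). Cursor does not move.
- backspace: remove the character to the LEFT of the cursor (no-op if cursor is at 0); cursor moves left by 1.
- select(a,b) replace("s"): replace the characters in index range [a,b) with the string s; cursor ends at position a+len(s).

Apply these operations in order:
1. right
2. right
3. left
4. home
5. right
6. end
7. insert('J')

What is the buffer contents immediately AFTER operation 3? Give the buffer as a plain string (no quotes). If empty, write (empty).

Answer: TKMCQ

Derivation:
After op 1 (right): buf='TKMCQ' cursor=1
After op 2 (right): buf='TKMCQ' cursor=2
After op 3 (left): buf='TKMCQ' cursor=1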